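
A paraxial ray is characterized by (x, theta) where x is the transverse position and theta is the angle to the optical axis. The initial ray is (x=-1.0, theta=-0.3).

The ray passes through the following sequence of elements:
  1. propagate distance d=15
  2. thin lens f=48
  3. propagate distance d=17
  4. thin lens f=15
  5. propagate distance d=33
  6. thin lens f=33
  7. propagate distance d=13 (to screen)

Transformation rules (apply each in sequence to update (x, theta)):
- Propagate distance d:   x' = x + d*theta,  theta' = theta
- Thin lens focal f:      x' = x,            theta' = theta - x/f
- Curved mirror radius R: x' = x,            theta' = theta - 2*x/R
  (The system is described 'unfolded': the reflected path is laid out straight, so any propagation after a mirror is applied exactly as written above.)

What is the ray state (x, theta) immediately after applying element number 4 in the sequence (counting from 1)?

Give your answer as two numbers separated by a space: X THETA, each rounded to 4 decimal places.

Answer: -8.6521 0.3914

Derivation:
Initial: x=-1.0000 theta=-0.3000
After 1 (propagate distance d=15): x=-5.5000 theta=-0.3000
After 2 (thin lens f=48): x=-5.5000 theta=-89/480 (≈-0.1854)
After 3 (propagate distance d=17): x=-4153/480 (≈-8.6521) theta=-89/480 (≈-0.1854)
After 4 (thin lens f=15): x=-4153/480 (≈-8.6521) theta=1409/3600 (≈0.3914)
Rounded to 4 decimal places: x = -8.6521, theta = 0.3914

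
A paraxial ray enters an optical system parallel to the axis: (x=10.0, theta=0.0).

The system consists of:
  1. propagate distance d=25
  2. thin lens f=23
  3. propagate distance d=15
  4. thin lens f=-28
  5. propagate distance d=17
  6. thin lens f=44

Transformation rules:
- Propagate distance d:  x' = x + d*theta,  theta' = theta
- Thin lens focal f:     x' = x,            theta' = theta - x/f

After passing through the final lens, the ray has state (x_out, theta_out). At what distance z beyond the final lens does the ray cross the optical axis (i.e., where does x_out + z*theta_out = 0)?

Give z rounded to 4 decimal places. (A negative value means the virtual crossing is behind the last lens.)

Answer: -6.6806

Derivation:
Initial: x=10.0000 theta=0.0000
After 1 (propagate distance d=25): x=10.0000 theta=0.0000
After 2 (thin lens f=23): x=10.0000 theta=-10/23 (≈-0.4348)
After 3 (propagate distance d=15): x=80/23 (≈3.4783) theta=-10/23 (≈-0.4348)
After 4 (thin lens f=-28): x=80/23 (≈3.4783) theta=-50/161 (≈-0.3106)
After 5 (propagate distance d=17): x=-290/161 (≈-1.8012) theta=-50/161 (≈-0.3106)
After 6 (thin lens f=44): x=-290/161 (≈-1.8012) theta=-955/3542 (≈-0.2696)
z_focus = -x_out/theta_out = -(-290/161)/(-955/3542) = -1276/191 ≈ -6.6806
Rounded to 4 decimal places: z = -6.6806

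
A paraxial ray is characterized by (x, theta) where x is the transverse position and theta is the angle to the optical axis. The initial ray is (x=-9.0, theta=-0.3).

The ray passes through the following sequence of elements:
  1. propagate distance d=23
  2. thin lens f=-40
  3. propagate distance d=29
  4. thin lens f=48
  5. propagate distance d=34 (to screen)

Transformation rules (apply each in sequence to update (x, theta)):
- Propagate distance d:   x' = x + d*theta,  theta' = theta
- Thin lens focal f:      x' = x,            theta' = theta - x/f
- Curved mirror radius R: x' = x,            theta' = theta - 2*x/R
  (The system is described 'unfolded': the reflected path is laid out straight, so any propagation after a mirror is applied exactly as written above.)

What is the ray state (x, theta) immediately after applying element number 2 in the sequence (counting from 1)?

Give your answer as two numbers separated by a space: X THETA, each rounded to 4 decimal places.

Initial: x=-9.0000 theta=-0.3000
After 1 (propagate distance d=23): x=-15.9000 theta=-0.3000
After 2 (thin lens f=-40): x=-15.9000 theta=-0.6975
Rounded to 4 decimal places: x = -15.9000, theta = -0.6975

Answer: -15.9000 -0.6975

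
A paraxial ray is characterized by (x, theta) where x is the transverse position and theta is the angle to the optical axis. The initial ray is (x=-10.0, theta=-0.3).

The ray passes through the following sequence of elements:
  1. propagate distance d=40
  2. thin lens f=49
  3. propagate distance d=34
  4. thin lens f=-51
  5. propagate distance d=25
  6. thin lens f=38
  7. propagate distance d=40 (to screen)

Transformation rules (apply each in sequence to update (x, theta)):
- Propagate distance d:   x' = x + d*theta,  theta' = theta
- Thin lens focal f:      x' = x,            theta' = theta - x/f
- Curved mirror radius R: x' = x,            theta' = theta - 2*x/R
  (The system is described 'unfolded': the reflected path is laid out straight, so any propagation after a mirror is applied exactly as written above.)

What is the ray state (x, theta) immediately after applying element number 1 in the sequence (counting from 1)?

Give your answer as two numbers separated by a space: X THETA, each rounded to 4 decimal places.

Answer: -22.0000 -0.3000

Derivation:
Initial: x=-10.0000 theta=-0.3000
After 1 (propagate distance d=40): x=-22.0000 theta=-0.3000
Rounded to 4 decimal places: x = -22.0000, theta = -0.3000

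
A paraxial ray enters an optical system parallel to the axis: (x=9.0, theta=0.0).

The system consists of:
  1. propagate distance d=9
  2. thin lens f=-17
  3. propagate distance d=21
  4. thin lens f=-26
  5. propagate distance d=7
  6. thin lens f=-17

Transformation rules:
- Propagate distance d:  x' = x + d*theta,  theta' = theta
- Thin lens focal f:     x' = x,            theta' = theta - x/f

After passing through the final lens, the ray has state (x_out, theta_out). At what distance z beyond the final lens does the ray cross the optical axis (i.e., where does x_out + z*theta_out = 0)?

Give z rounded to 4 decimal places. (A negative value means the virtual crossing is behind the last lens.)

Initial: x=9.0000 theta=0.0000
After 1 (propagate distance d=9): x=9.0000 theta=0.0000
After 2 (thin lens f=-17): x=9.0000 theta=9/17 (≈0.5294)
After 3 (propagate distance d=21): x=342/17 (≈20.1176) theta=9/17 (≈0.5294)
After 4 (thin lens f=-26): x=342/17 (≈20.1176) theta=288/221 (≈1.3032)
After 5 (propagate distance d=7): x=6462/221 (≈29.2398) theta=288/221 (≈1.3032)
After 6 (thin lens f=-17): x=6462/221 (≈29.2398) theta=11358/3757 (≈3.0232)
z_focus = -x_out/theta_out = -(6462/221)/(11358/3757) = -6103/631 ≈ -9.6719
Rounded to 4 decimal places: z = -9.6719

Answer: -9.6719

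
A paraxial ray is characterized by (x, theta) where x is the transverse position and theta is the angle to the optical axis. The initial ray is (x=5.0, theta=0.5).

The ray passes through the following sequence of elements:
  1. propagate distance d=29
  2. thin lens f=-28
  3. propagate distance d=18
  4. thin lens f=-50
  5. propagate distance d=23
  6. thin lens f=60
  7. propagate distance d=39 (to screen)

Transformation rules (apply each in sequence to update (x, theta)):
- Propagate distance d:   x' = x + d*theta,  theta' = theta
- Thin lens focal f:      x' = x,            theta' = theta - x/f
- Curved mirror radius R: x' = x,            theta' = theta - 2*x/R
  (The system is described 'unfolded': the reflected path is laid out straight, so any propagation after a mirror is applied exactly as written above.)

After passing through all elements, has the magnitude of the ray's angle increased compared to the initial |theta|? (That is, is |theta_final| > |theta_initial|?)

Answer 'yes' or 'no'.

Initial: x=5.0000 theta=0.5000
After 1 (propagate distance d=29): x=19.5000 theta=0.5000
After 2 (thin lens f=-28): x=19.5000 theta=67/56 (≈1.1964)
After 3 (propagate distance d=18): x=1149/28 (≈41.0357) theta=67/56 (≈1.1964)
After 4 (thin lens f=-50): x=1149/28 (≈41.0357) theta=353/175 (≈2.0171)
After 5 (propagate distance d=23): x=87.4300 theta=353/175 (≈2.0171)
After 6 (thin lens f=60): x=87.4300 theta=23519/42000 (≈0.5600)
After 7 (propagate distance d=39 (to screen)): x=1529767/14000 (≈109.2691) theta=23519/42000 (≈0.5600)
|theta_initial|=0.5000 |theta_final|=23519/42000 (≈0.5600) -> increased

Answer: yes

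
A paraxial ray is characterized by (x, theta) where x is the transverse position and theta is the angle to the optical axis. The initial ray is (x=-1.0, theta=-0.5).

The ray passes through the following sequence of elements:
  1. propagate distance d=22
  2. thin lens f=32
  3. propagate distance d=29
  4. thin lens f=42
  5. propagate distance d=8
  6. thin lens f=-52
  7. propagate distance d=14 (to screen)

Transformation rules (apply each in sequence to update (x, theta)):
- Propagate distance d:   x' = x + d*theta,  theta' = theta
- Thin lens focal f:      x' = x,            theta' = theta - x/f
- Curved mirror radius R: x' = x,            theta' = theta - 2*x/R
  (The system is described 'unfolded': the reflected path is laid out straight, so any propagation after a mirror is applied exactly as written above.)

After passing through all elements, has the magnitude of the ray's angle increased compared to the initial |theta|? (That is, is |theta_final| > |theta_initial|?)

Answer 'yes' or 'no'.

Answer: no

Derivation:
Initial: x=-1.0000 theta=-0.5000
After 1 (propagate distance d=22): x=-12.0000 theta=-0.5000
After 2 (thin lens f=32): x=-12.0000 theta=-0.1250
After 3 (propagate distance d=29): x=-15.6250 theta=-0.1250
After 4 (thin lens f=42): x=-15.6250 theta=83/336 (≈0.2470)
After 5 (propagate distance d=8): x=-2293/168 (≈-13.6488) theta=83/336 (≈0.2470)
After 6 (thin lens f=-52): x=-2293/168 (≈-13.6488) theta=-45/2912 (≈-0.0155)
After 7 (propagate distance d=14 (to screen)): x=-60563/4368 (≈-13.8652) theta=-45/2912 (≈-0.0155)
|theta_initial|=0.5000 |theta_final|=45/2912 (≈0.0155) -> not increased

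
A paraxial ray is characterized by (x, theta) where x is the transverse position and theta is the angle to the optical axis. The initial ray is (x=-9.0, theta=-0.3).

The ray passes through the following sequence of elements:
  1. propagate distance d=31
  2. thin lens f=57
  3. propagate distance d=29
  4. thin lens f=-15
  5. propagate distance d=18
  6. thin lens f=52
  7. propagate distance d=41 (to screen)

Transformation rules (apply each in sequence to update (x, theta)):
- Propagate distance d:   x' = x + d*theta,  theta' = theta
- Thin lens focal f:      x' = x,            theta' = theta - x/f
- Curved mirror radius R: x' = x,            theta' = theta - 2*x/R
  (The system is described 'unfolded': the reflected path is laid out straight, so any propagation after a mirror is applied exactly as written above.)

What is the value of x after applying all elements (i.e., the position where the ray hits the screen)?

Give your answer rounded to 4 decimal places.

Initial: x=-9.0000 theta=-0.3000
After 1 (propagate distance d=31): x=-18.3000 theta=-0.3000
After 2 (thin lens f=57): x=-18.3000 theta=2/95 (≈0.0211)
After 3 (propagate distance d=29): x=-3361/190 (≈-17.6895) theta=2/95 (≈0.0211)
After 4 (thin lens f=-15): x=-3361/190 (≈-17.6895) theta=-3301/2850 (≈-1.1582)
After 5 (propagate distance d=18): x=-36611/950 (≈-38.5379) theta=-3301/2850 (≈-1.1582)
After 6 (thin lens f=52): x=-36611/950 (≈-38.5379) theta=-61819/148200 (≈-0.4171)
After 7 (propagate distance d=41 (to screen)): x=-1649179/29640 (≈-55.6403) theta=-61819/148200 (≈-0.4171)
Rounded to 4 decimal places: x = -55.6403

Answer: -55.6403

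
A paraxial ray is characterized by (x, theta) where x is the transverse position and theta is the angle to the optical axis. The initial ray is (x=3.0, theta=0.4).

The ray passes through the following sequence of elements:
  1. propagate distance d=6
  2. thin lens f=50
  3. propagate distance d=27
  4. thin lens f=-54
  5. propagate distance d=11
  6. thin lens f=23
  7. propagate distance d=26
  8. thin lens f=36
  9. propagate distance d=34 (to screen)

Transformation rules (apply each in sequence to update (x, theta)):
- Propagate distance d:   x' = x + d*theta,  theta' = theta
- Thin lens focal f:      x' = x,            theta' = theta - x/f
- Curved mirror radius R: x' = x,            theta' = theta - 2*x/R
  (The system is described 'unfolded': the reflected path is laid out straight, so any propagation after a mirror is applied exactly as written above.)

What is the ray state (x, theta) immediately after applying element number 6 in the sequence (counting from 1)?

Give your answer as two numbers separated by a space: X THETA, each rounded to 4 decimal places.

Answer: 19.2020 -0.2969

Derivation:
Initial: x=3.0000 theta=0.4000
After 1 (propagate distance d=6): x=5.4000 theta=0.4000
After 2 (thin lens f=50): x=5.4000 theta=0.2920
After 3 (propagate distance d=27): x=13.2840 theta=0.2920
After 4 (thin lens f=-54): x=13.2840 theta=0.5380
After 5 (propagate distance d=11): x=19.2020 theta=0.5380
After 6 (thin lens f=23): x=19.2020 theta=-1707/5750 (≈-0.2969)
Rounded to 4 decimal places: x = 19.2020, theta = -0.2969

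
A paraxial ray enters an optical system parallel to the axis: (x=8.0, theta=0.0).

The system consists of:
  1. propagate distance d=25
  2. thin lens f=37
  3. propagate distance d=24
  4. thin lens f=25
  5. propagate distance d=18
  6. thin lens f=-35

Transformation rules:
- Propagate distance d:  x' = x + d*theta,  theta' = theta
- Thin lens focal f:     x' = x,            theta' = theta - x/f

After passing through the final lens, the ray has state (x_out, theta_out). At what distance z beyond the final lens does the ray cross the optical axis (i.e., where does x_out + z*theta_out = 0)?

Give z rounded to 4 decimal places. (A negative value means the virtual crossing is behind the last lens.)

Answer: -7.4393

Derivation:
Initial: x=8.0000 theta=0.0000
After 1 (propagate distance d=25): x=8.0000 theta=0.0000
After 2 (thin lens f=37): x=8.0000 theta=-8/37 (≈-0.2162)
After 3 (propagate distance d=24): x=104/37 (≈2.8108) theta=-8/37 (≈-0.2162)
After 4 (thin lens f=25): x=104/37 (≈2.8108) theta=-304/925 (≈-0.3286)
After 5 (propagate distance d=18): x=-2872/925 (≈-3.1049) theta=-304/925 (≈-0.3286)
After 6 (thin lens f=-35): x=-2872/925 (≈-3.1049) theta=-13512/32375 (≈-0.4174)
z_focus = -x_out/theta_out = -(-2872/925)/(-13512/32375) = -12565/1689 ≈ -7.4393
Rounded to 4 decimal places: z = -7.4393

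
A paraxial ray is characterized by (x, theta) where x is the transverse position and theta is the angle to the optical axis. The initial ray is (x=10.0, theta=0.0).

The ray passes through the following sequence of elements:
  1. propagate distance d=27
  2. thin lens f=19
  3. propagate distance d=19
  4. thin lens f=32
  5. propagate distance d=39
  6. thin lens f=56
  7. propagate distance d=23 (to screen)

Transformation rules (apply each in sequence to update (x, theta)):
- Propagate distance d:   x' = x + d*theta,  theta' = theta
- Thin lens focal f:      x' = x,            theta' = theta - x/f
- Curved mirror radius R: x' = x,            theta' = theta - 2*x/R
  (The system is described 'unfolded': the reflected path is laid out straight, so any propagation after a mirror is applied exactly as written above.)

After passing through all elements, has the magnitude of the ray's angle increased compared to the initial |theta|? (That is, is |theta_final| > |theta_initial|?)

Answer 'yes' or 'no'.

Answer: yes

Derivation:
Initial: x=10.0000 theta=0.0000
After 1 (propagate distance d=27): x=10.0000 theta=0.0000
After 2 (thin lens f=19): x=10.0000 theta=-10/19 (≈-0.5263)
After 3 (propagate distance d=19): x=0.0000 theta=-10/19 (≈-0.5263)
After 4 (thin lens f=32): x=0.0000 theta=-10/19 (≈-0.5263)
After 5 (propagate distance d=39): x=-390/19 (≈-20.5263) theta=-10/19 (≈-0.5263)
After 6 (thin lens f=56): x=-390/19 (≈-20.5263) theta=-85/532 (≈-0.1598)
After 7 (propagate distance d=23 (to screen)): x=-12875/532 (≈-24.2011) theta=-85/532 (≈-0.1598)
|theta_initial|=0.0000 |theta_final|=85/532 (≈0.1598) -> increased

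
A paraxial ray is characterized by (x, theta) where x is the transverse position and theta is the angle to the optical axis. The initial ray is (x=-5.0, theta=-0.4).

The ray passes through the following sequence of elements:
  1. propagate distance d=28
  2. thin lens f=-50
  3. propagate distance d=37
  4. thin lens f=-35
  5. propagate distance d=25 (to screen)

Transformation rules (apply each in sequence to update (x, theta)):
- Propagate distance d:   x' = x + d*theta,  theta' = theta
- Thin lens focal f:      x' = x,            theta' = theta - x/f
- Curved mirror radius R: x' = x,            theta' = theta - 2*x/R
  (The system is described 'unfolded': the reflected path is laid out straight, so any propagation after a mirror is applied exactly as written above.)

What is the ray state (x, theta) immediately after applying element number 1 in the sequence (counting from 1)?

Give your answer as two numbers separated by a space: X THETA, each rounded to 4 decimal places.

Initial: x=-5.0000 theta=-0.4000
After 1 (propagate distance d=28): x=-16.2000 theta=-0.4000
Rounded to 4 decimal places: x = -16.2000, theta = -0.4000

Answer: -16.2000 -0.4000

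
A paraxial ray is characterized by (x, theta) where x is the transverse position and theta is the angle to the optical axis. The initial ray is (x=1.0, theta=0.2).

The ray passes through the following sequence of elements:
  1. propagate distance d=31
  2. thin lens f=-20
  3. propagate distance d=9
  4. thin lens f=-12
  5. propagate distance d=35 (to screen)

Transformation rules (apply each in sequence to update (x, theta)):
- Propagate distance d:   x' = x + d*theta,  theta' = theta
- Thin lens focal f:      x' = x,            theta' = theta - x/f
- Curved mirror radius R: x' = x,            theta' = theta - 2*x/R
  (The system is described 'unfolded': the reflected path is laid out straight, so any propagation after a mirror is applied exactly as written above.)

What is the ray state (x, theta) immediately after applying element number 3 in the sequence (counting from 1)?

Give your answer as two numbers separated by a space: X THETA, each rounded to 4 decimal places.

Initial: x=1.0000 theta=0.2000
After 1 (propagate distance d=31): x=7.2000 theta=0.2000
After 2 (thin lens f=-20): x=7.2000 theta=0.5600
After 3 (propagate distance d=9): x=12.2400 theta=0.5600
Rounded to 4 decimal places: x = 12.2400, theta = 0.5600

Answer: 12.2400 0.5600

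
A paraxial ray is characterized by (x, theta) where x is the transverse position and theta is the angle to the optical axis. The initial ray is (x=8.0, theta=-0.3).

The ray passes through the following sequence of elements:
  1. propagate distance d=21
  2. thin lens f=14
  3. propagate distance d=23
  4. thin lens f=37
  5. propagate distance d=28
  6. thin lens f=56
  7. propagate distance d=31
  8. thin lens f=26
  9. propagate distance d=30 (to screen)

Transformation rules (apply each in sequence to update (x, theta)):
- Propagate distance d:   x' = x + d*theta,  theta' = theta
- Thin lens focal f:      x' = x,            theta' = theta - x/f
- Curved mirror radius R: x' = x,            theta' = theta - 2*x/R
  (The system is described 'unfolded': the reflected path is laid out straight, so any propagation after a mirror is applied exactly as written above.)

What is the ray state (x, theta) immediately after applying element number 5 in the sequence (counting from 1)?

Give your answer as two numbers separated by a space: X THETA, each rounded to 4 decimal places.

Initial: x=8.0000 theta=-0.3000
After 1 (propagate distance d=21): x=1.7000 theta=-0.3000
After 2 (thin lens f=14): x=1.7000 theta=-59/140 (≈-0.4214)
After 3 (propagate distance d=23): x=-1119/140 (≈-7.9929) theta=-59/140 (≈-0.4214)
After 4 (thin lens f=37): x=-1119/140 (≈-7.9929) theta=-38/185 (≈-0.2054)
After 5 (propagate distance d=28): x=-14239/1036 (≈-13.7442) theta=-38/185 (≈-0.2054)
Rounded to 4 decimal places: x = -13.7442, theta = -0.2054

Answer: -13.7442 -0.2054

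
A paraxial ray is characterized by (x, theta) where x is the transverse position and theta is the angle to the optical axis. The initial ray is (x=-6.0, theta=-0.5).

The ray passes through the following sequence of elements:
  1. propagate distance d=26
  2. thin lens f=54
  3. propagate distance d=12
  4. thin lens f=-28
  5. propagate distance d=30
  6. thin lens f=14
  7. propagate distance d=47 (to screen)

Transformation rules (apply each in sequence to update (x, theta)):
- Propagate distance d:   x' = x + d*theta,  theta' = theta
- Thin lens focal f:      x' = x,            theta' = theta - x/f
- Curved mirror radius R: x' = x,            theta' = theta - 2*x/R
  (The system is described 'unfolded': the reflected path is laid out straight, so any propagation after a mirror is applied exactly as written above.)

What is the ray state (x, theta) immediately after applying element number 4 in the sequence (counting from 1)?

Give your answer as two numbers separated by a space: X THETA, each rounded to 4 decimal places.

Initial: x=-6.0000 theta=-0.5000
After 1 (propagate distance d=26): x=-19.0000 theta=-0.5000
After 2 (thin lens f=54): x=-19.0000 theta=-4/27 (≈-0.1481)
After 3 (propagate distance d=12): x=-187/9 (≈-20.7778) theta=-4/27 (≈-0.1481)
After 4 (thin lens f=-28): x=-187/9 (≈-20.7778) theta=-673/756 (≈-0.8902)
Rounded to 4 decimal places: x = -20.7778, theta = -0.8902

Answer: -20.7778 -0.8902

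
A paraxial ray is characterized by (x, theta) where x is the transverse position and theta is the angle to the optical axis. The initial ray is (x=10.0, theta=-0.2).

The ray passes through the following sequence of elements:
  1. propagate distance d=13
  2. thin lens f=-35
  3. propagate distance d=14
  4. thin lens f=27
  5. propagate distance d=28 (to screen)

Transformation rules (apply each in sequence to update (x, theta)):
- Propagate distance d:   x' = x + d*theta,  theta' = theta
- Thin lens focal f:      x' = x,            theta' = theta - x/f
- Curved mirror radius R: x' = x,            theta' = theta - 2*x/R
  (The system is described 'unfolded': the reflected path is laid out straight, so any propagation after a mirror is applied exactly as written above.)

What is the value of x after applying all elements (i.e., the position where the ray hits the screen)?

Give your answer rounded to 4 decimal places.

Initial: x=10.0000 theta=-0.2000
After 1 (propagate distance d=13): x=7.4000 theta=-0.2000
After 2 (thin lens f=-35): x=7.4000 theta=2/175 (≈0.0114)
After 3 (propagate distance d=14): x=7.5600 theta=2/175 (≈0.0114)
After 4 (thin lens f=27): x=7.5600 theta=-47/175 (≈-0.2686)
After 5 (propagate distance d=28 (to screen)): x=0.0400 theta=-47/175 (≈-0.2686)
Rounded to 4 decimal places: x = 0.0400

Answer: 0.0400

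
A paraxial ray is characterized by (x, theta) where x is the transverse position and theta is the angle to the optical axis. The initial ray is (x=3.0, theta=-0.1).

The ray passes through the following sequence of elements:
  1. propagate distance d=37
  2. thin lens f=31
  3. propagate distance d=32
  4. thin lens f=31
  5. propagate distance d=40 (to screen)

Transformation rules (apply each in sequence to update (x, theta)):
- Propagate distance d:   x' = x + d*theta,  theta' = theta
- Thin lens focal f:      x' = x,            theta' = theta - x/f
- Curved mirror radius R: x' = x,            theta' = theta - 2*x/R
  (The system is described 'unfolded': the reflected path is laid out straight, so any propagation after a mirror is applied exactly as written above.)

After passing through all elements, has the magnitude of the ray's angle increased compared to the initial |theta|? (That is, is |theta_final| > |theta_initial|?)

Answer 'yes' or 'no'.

Initial: x=3.0000 theta=-0.1000
After 1 (propagate distance d=37): x=-0.7000 theta=-0.1000
After 2 (thin lens f=31): x=-0.7000 theta=-12/155 (≈-0.0774)
After 3 (propagate distance d=32): x=-197/62 (≈-3.1774) theta=-12/155 (≈-0.0774)
After 4 (thin lens f=31): x=-197/62 (≈-3.1774) theta=241/9610 (≈0.0251)
After 5 (propagate distance d=40 (to screen)): x=-4179/1922 (≈-2.1743) theta=241/9610 (≈0.0251)
|theta_initial|=0.1000 |theta_final|=241/9610 (≈0.0251) -> not increased

Answer: no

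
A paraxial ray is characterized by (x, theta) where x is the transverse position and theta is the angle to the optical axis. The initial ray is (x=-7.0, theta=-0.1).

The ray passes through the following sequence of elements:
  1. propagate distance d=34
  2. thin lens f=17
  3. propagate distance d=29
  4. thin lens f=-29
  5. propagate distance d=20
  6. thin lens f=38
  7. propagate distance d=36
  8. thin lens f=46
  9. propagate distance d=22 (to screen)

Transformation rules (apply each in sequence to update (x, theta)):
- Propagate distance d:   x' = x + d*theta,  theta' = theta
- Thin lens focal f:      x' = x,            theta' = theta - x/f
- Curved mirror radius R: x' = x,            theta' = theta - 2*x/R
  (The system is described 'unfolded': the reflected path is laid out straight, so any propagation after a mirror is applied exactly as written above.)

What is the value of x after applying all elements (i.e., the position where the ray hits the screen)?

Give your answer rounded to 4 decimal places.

Initial: x=-7.0000 theta=-0.1000
After 1 (propagate distance d=34): x=-10.4000 theta=-0.1000
After 2 (thin lens f=17): x=-10.4000 theta=87/170 (≈0.5118)
After 3 (propagate distance d=29): x=151/34 (≈4.4412) theta=87/170 (≈0.5118)
After 4 (thin lens f=-29): x=151/34 (≈4.4412) theta=1639/2465 (≈0.6649)
After 5 (propagate distance d=20): x=17491/986 (≈17.7394) theta=1639/2465 (≈0.6649)
After 6 (thin lens f=38): x=17491/986 (≈17.7394) theta=37109/187340 (≈0.1981)
After 7 (propagate distance d=36): x=2329607/93670 (≈24.8704) theta=37109/187340 (≈0.1981)
After 8 (thin lens f=46): x=2329607/93670 (≈24.8704) theta=-2545/7429 (≈-0.3426)
After 9 (propagate distance d=22 (to screen)): x=37343861/2154410 (≈17.3337) theta=-2545/7429 (≈-0.3426)
Rounded to 4 decimal places: x = 17.3337

Answer: 17.3337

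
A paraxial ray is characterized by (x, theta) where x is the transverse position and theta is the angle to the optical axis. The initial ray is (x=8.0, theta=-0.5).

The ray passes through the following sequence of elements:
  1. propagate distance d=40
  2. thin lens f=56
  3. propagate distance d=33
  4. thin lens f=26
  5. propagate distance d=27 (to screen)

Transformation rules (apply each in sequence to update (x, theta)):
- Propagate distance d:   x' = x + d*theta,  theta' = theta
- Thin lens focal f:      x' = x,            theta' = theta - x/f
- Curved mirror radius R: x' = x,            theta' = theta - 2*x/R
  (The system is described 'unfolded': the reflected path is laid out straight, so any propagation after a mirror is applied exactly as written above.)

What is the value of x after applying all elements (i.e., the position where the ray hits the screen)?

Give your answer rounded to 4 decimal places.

Answer: -6.8901

Derivation:
Initial: x=8.0000 theta=-0.5000
After 1 (propagate distance d=40): x=-12.0000 theta=-0.5000
After 2 (thin lens f=56): x=-12.0000 theta=-2/7 (≈-0.2857)
After 3 (propagate distance d=33): x=-150/7 (≈-21.4286) theta=-2/7 (≈-0.2857)
After 4 (thin lens f=26): x=-150/7 (≈-21.4286) theta=7/13 (≈0.5385)
After 5 (propagate distance d=27 (to screen)): x=-627/91 (≈-6.8901) theta=7/13 (≈0.5385)
Rounded to 4 decimal places: x = -6.8901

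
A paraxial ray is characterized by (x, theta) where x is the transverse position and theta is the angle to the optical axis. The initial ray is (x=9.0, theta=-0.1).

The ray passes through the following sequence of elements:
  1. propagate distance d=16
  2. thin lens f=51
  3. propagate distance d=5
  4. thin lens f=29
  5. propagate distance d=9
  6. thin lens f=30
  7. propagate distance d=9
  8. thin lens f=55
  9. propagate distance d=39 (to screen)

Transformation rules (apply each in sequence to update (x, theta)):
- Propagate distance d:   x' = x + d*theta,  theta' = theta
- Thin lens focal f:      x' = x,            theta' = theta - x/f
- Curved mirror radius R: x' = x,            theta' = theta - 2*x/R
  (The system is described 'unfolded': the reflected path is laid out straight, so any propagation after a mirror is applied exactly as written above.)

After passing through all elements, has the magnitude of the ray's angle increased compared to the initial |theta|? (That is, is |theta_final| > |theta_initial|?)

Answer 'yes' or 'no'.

Initial: x=9.0000 theta=-0.1000
After 1 (propagate distance d=16): x=7.4000 theta=-0.1000
After 2 (thin lens f=51): x=7.4000 theta=-25/102 (≈-0.2451)
After 3 (propagate distance d=5): x=3149/510 (≈6.1745) theta=-25/102 (≈-0.2451)
After 4 (thin lens f=29): x=3149/510 (≈6.1745) theta=-1129/2465 (≈-0.4580)
After 5 (propagate distance d=9): x=6071/2958 (≈2.0524) theta=-1129/2465 (≈-0.4580)
After 6 (thin lens f=30): x=6071/2958 (≈2.0524) theta=-9343/17748 (≈-0.5264)
After 7 (propagate distance d=9): x=-15887/5916 (≈-2.6854) theta=-9343/17748 (≈-0.5264)
After 8 (thin lens f=55): x=-15887/5916 (≈-2.6854) theta=-4019/8415 (≈-0.4776)
After 9 (propagate distance d=39 (to screen)): x=-2311479/108460 (≈-21.3118) theta=-4019/8415 (≈-0.4776)
|theta_initial|=0.1000 |theta_final|=4019/8415 (≈0.4776) -> increased

Answer: yes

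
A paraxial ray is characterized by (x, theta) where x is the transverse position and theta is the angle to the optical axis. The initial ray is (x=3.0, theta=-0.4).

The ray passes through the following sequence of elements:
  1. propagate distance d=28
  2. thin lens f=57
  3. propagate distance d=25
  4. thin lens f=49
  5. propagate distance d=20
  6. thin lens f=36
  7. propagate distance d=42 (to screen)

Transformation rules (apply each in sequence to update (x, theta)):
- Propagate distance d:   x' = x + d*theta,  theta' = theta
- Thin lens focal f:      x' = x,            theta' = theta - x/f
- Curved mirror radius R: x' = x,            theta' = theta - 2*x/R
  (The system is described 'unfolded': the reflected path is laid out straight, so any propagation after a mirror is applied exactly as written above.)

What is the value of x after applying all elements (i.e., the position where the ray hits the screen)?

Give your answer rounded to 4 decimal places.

Initial: x=3.0000 theta=-0.4000
After 1 (propagate distance d=28): x=-8.2000 theta=-0.4000
After 2 (thin lens f=57): x=-8.2000 theta=-73/285 (≈-0.2561)
After 3 (propagate distance d=25): x=-4162/285 (≈-14.6035) theta=-73/285 (≈-0.2561)
After 4 (thin lens f=49): x=-4162/285 (≈-14.6035) theta=39/931 (≈0.0419)
After 5 (propagate distance d=20): x=-192238/13965 (≈-13.7657) theta=39/931 (≈0.0419)
After 6 (thin lens f=36): x=-192238/13965 (≈-13.7657) theta=106649/251370 (≈0.4243)
After 7 (propagate distance d=42 (to screen)): x=169829/41895 (≈4.0537) theta=106649/251370 (≈0.4243)
Rounded to 4 decimal places: x = 4.0537

Answer: 4.0537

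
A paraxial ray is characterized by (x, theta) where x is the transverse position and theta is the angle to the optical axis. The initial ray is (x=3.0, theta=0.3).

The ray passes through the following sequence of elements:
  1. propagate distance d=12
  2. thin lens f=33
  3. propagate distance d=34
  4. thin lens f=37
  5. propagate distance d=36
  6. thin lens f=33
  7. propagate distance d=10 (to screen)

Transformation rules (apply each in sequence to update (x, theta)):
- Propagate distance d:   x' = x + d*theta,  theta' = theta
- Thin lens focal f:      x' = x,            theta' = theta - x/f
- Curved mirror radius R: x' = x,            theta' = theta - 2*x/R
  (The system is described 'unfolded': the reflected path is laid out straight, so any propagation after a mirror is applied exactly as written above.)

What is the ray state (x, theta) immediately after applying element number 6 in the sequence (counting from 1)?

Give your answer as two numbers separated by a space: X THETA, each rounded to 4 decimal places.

Answer: 3.8703 -0.2876

Derivation:
Initial: x=3.0000 theta=0.3000
After 1 (propagate distance d=12): x=6.6000 theta=0.3000
After 2 (thin lens f=33): x=6.6000 theta=0.1000
After 3 (propagate distance d=34): x=10.0000 theta=0.1000
After 4 (thin lens f=37): x=10.0000 theta=-63/370 (≈-0.1703)
After 5 (propagate distance d=36): x=716/185 (≈3.8703) theta=-63/370 (≈-0.1703)
After 6 (thin lens f=33): x=716/185 (≈3.8703) theta=-3511/12210 (≈-0.2876)
Rounded to 4 decimal places: x = 3.8703, theta = -0.2876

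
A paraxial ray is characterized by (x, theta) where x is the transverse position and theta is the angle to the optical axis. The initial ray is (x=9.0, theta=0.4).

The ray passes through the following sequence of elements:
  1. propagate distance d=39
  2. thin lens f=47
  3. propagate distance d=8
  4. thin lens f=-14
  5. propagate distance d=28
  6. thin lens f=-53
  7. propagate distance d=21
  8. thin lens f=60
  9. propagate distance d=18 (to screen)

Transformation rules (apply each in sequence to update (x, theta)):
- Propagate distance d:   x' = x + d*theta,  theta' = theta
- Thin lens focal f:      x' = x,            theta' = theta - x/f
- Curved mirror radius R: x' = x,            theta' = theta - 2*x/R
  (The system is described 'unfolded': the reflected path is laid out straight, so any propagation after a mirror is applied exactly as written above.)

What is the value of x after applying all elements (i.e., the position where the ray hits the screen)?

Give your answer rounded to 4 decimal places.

Initial: x=9.0000 theta=0.4000
After 1 (propagate distance d=39): x=24.6000 theta=0.4000
After 2 (thin lens f=47): x=24.6000 theta=-29/235 (≈-0.1234)
After 3 (propagate distance d=8): x=5549/235 (≈23.6128) theta=-29/235 (≈-0.1234)
After 4 (thin lens f=-14): x=5549/235 (≈23.6128) theta=5143/3290 (≈1.5632)
After 5 (propagate distance d=28): x=3167/47 (≈67.3830) theta=5143/3290 (≈1.5632)
After 6 (thin lens f=-53): x=3167/47 (≈67.3830) theta=494269/174370 (≈2.8346)
After 7 (propagate distance d=21): x=3161317/24910 (≈126.9096) theta=494269/174370 (≈2.8346)
After 8 (thin lens f=60): x=3161317/24910 (≈126.9096) theta=7526921/10462200 (≈0.7194)
After 9 (propagate distance d=18 (to screen)): x=243872953/1743700 (≈139.8595) theta=7526921/10462200 (≈0.7194)
Rounded to 4 decimal places: x = 139.8595

Answer: 139.8595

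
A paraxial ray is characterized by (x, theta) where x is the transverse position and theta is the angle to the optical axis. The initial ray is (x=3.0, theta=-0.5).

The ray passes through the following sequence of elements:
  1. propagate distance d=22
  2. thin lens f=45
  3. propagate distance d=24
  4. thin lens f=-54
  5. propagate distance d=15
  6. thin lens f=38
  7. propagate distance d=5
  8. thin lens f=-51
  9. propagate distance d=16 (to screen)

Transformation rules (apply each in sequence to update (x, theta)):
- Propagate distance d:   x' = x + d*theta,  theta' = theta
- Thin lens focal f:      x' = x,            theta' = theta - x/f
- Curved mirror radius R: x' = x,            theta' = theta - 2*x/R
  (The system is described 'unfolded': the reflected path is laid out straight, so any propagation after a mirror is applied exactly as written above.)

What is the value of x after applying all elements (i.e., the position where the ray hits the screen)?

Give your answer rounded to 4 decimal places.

Answer: -31.7977

Derivation:
Initial: x=3.0000 theta=-0.5000
After 1 (propagate distance d=22): x=-8.0000 theta=-0.5000
After 2 (thin lens f=45): x=-8.0000 theta=-29/90 (≈-0.3222)
After 3 (propagate distance d=24): x=-236/15 (≈-15.7333) theta=-29/90 (≈-0.3222)
After 4 (thin lens f=-54): x=-236/15 (≈-15.7333) theta=-497/810 (≈-0.6136)
After 5 (propagate distance d=15): x=-6733/270 (≈-24.9370) theta=-497/810 (≈-0.6136)
After 6 (thin lens f=38): x=-6733/270 (≈-24.9370) theta=1313/30780 (≈0.0427)
After 7 (propagate distance d=5): x=-760997/30780 (≈-24.7237) theta=1313/30780 (≈0.0427)
After 8 (thin lens f=-51): x=-760997/30780 (≈-24.7237) theta=-347017/784890 (≈-0.4421)
After 9 (propagate distance d=16 (to screen)): x=-49915391/1569780 (≈-31.7977) theta=-347017/784890 (≈-0.4421)
Rounded to 4 decimal places: x = -31.7977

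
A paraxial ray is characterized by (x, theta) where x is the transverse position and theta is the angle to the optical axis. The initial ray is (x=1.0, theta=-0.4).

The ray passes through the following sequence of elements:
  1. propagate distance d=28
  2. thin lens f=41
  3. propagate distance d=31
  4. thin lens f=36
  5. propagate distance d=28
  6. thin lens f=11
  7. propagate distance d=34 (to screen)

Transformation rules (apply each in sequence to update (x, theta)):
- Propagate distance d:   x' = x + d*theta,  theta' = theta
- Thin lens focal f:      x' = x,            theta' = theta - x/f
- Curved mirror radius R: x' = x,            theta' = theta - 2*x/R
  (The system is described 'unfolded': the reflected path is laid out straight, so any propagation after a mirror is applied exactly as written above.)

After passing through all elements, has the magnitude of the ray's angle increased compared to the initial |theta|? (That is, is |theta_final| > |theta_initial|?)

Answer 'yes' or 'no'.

Answer: yes

Derivation:
Initial: x=1.0000 theta=-0.4000
After 1 (propagate distance d=28): x=-10.2000 theta=-0.4000
After 2 (thin lens f=41): x=-10.2000 theta=-31/205 (≈-0.1512)
After 3 (propagate distance d=31): x=-3052/205 (≈-14.8878) theta=-31/205 (≈-0.1512)
After 4 (thin lens f=36): x=-3052/205 (≈-14.8878) theta=484/1845 (≈0.2623)
After 5 (propagate distance d=28): x=-13916/1845 (≈-7.5425) theta=484/1845 (≈0.2623)
After 6 (thin lens f=11): x=-13916/1845 (≈-7.5425) theta=3848/4059 (≈0.9480)
After 7 (propagate distance d=34 (to screen)): x=55676/2255 (≈24.6900) theta=3848/4059 (≈0.9480)
|theta_initial|=0.4000 |theta_final|=3848/4059 (≈0.9480) -> increased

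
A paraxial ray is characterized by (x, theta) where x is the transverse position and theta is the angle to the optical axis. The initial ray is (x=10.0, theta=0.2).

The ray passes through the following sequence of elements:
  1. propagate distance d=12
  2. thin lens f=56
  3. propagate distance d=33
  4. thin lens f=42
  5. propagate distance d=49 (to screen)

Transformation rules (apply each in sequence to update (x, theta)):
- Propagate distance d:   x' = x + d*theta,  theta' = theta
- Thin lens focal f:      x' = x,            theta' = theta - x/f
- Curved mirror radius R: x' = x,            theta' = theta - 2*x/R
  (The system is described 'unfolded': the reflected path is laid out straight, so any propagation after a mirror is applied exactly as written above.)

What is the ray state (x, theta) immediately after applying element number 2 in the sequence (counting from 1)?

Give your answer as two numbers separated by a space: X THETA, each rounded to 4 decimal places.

Initial: x=10.0000 theta=0.2000
After 1 (propagate distance d=12): x=12.4000 theta=0.2000
After 2 (thin lens f=56): x=12.4000 theta=-3/140 (≈-0.0214)
Rounded to 4 decimal places: x = 12.4000, theta = -0.0214

Answer: 12.4000 -0.0214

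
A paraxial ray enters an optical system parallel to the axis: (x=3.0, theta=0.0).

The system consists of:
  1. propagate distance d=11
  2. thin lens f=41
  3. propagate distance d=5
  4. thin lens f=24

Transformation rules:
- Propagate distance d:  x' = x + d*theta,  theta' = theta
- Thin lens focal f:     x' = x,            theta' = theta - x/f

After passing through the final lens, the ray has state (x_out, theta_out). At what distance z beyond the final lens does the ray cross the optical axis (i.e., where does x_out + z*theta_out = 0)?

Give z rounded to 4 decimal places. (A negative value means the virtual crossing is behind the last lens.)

Initial: x=3.0000 theta=0.0000
After 1 (propagate distance d=11): x=3.0000 theta=0.0000
After 2 (thin lens f=41): x=3.0000 theta=-3/41 (≈-0.0732)
After 3 (propagate distance d=5): x=108/41 (≈2.6341) theta=-3/41 (≈-0.0732)
After 4 (thin lens f=24): x=108/41 (≈2.6341) theta=-15/82 (≈-0.1829)
z_focus = -x_out/theta_out = -(108/41)/(-15/82) = 14.4000
Rounded to 4 decimal places: z = 14.4000

Answer: 14.4000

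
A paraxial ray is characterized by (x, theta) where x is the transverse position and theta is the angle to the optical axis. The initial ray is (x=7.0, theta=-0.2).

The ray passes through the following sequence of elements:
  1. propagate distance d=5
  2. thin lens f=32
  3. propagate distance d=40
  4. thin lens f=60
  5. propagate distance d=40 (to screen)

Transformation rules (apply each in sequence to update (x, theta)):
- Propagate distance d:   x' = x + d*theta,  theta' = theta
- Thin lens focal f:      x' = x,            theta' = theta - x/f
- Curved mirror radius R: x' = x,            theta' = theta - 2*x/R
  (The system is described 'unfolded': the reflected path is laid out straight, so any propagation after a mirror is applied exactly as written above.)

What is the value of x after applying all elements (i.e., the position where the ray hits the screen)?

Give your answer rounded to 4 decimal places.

Answer: -18.6667

Derivation:
Initial: x=7.0000 theta=-0.2000
After 1 (propagate distance d=5): x=6.0000 theta=-0.2000
After 2 (thin lens f=32): x=6.0000 theta=-0.3875
After 3 (propagate distance d=40): x=-9.5000 theta=-0.3875
After 4 (thin lens f=60): x=-9.5000 theta=-11/48 (≈-0.2292)
After 5 (propagate distance d=40 (to screen)): x=-56/3 (≈-18.6667) theta=-11/48 (≈-0.2292)
Rounded to 4 decimal places: x = -18.6667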